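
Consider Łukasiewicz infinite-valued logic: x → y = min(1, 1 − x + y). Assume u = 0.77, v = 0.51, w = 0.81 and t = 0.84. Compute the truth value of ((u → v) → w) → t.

u → v = min(1, 1 − 0.77 + 0.51) = min(1, 0.74) = 0.74
(u → v) → w = min(1, 1 − 0.74 + 0.81) = min(1, 1.07) = 1.00
((u → v) → w) → t = min(1, 1 − 1.00 + 0.84) = min(1, 0.84) = 0.84

0.84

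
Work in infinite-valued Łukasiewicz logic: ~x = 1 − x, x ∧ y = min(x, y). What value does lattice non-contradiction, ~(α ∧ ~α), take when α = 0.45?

~α = 1 − 0.45 = 0.55
α ∧ ~α = min(0.45, 0.55) = 0.45
~(α ∧ ~α) = 1 − 0.45 = 0.55
(The value 0.55 < 1 shows this instance is not satisfied; not a Ł∞-tautology — its value is 1 − min(a, 1−a).)

0.55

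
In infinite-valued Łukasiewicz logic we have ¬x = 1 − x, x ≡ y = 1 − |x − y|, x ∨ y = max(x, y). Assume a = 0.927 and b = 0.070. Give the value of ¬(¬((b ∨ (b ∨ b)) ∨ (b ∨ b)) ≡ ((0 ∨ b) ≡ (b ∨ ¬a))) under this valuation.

b ∨ b = max(0.070, 0.070) = 0.070
b ∨ (b ∨ b) = max(0.070, 0.070) = 0.070
(b ∨ (b ∨ b)) ∨ (b ∨ b) = max(0.070, 0.070) = 0.070
¬((b ∨ (b ∨ b)) ∨ (b ∨ b)) = 1 − 0.070 = 0.930
0 ∨ b = max(0.000, 0.070) = 0.070
¬a = 1 − 0.927 = 0.073
b ∨ ¬a = max(0.070, 0.073) = 0.073
(0 ∨ b) ≡ (b ∨ ¬a) = 1 − |0.070 − 0.073| = 1 − 0.003 = 0.997
¬((b ∨ (b ∨ b)) ∨ (b ∨ b)) ≡ ((0 ∨ b) ≡ (b ∨ ¬a)) = 1 − |0.930 − 0.997| = 1 − 0.067 = 0.933
¬(¬((b ∨ (b ∨ b)) ∨ (b ∨ b)) ≡ ((0 ∨ b) ≡ (b ∨ ¬a))) = 1 − 0.933 = 0.067

0.067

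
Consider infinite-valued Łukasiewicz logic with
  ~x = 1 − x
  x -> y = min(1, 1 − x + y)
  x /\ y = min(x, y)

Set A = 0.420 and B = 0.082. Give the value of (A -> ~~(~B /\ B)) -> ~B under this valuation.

1.000

~B = 1 − 0.082 = 0.918
~B /\ B = min(0.918, 0.082) = 0.082
~(~B /\ B) = 1 − 0.082 = 0.918
~~(~B /\ B) = 1 − 0.918 = 0.082
A -> ~~(~B /\ B) = min(1, 1 − 0.420 + 0.082) = min(1, 0.662) = 0.662
(A -> ~~(~B /\ B)) -> ~B = min(1, 1 − 0.662 + 0.918) = min(1, 1.256) = 1.000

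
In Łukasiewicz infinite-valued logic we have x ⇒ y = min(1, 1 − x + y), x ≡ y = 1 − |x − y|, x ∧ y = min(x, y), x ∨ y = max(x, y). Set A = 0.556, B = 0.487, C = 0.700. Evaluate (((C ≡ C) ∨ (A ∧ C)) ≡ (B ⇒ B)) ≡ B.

0.487

C ≡ C = 1 − |0.700 − 0.700| = 1 − 0.000 = 1.000
A ∧ C = min(0.556, 0.700) = 0.556
(C ≡ C) ∨ (A ∧ C) = max(1.000, 0.556) = 1.000
B ⇒ B = min(1, 1 − 0.487 + 0.487) = min(1, 1.000) = 1.000
((C ≡ C) ∨ (A ∧ C)) ≡ (B ⇒ B) = 1 − |1.000 − 1.000| = 1 − 0.000 = 1.000
(((C ≡ C) ∨ (A ∧ C)) ≡ (B ⇒ B)) ≡ B = 1 − |1.000 − 0.487| = 1 − 0.513 = 0.487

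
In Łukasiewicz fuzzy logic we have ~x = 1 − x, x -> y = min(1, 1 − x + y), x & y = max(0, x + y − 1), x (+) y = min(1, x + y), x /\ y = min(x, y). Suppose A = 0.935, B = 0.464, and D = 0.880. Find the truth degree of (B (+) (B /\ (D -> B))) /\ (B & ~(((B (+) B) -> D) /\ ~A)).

0.399

D -> B = min(1, 1 − 0.880 + 0.464) = min(1, 0.584) = 0.584
B /\ (D -> B) = min(0.464, 0.584) = 0.464
B (+) (B /\ (D -> B)) = min(1, 0.464 + 0.464) = min(1, 0.928) = 0.928
B (+) B = min(1, 0.464 + 0.464) = min(1, 0.928) = 0.928
(B (+) B) -> D = min(1, 1 − 0.928 + 0.880) = min(1, 0.952) = 0.952
~A = 1 − 0.935 = 0.065
((B (+) B) -> D) /\ ~A = min(0.952, 0.065) = 0.065
~(((B (+) B) -> D) /\ ~A) = 1 − 0.065 = 0.935
B & ~(((B (+) B) -> D) /\ ~A) = max(0, 0.464 + 0.935 − 1) = max(0, 0.399) = 0.399
(B (+) (B /\ (D -> B))) /\ (B & ~(((B (+) B) -> D) /\ ~A)) = min(0.928, 0.399) = 0.399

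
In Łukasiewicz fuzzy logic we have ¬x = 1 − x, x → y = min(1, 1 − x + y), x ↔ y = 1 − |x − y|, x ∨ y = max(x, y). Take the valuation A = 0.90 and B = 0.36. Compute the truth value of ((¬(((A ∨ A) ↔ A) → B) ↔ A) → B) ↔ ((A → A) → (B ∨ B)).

A ∨ A = max(0.90, 0.90) = 0.90
(A ∨ A) ↔ A = 1 − |0.90 − 0.90| = 1 − 0.00 = 1.00
((A ∨ A) ↔ A) → B = min(1, 1 − 1.00 + 0.36) = min(1, 0.36) = 0.36
¬(((A ∨ A) ↔ A) → B) = 1 − 0.36 = 0.64
¬(((A ∨ A) ↔ A) → B) ↔ A = 1 − |0.64 − 0.90| = 1 − 0.26 = 0.74
(¬(((A ∨ A) ↔ A) → B) ↔ A) → B = min(1, 1 − 0.74 + 0.36) = min(1, 0.62) = 0.62
A → A = min(1, 1 − 0.90 + 0.90) = min(1, 1.00) = 1.00
B ∨ B = max(0.36, 0.36) = 0.36
(A → A) → (B ∨ B) = min(1, 1 − 1.00 + 0.36) = min(1, 0.36) = 0.36
((¬(((A ∨ A) ↔ A) → B) ↔ A) → B) ↔ ((A → A) → (B ∨ B)) = 1 − |0.62 − 0.36| = 1 − 0.26 = 0.74

0.74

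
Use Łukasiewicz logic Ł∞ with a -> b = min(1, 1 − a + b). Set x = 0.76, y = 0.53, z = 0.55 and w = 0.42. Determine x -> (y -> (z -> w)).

1.00

z -> w = min(1, 1 − 0.55 + 0.42) = min(1, 0.87) = 0.87
y -> (z -> w) = min(1, 1 − 0.53 + 0.87) = min(1, 1.34) = 1.00
x -> (y -> (z -> w)) = min(1, 1 − 0.76 + 1.00) = min(1, 1.24) = 1.00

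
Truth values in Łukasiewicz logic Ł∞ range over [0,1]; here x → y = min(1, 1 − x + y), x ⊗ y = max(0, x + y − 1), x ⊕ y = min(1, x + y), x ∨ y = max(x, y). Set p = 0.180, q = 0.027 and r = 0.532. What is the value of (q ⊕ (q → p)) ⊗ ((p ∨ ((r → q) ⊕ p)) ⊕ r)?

1.000

q → p = min(1, 1 − 0.027 + 0.180) = min(1, 1.153) = 1.000
q ⊕ (q → p) = min(1, 0.027 + 1.000) = min(1, 1.027) = 1.000
r → q = min(1, 1 − 0.532 + 0.027) = min(1, 0.495) = 0.495
(r → q) ⊕ p = min(1, 0.495 + 0.180) = min(1, 0.675) = 0.675
p ∨ ((r → q) ⊕ p) = max(0.180, 0.675) = 0.675
(p ∨ ((r → q) ⊕ p)) ⊕ r = min(1, 0.675 + 0.532) = min(1, 1.207) = 1.000
(q ⊕ (q → p)) ⊗ ((p ∨ ((r → q) ⊕ p)) ⊕ r) = max(0, 1.000 + 1.000 − 1) = max(0, 1.000) = 1.000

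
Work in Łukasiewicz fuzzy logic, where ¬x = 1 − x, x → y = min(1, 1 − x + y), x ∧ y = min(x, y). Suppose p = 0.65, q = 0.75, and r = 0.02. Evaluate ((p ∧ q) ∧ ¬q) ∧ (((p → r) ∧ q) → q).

p ∧ q = min(0.65, 0.75) = 0.65
¬q = 1 − 0.75 = 0.25
(p ∧ q) ∧ ¬q = min(0.65, 0.25) = 0.25
p → r = min(1, 1 − 0.65 + 0.02) = min(1, 0.37) = 0.37
(p → r) ∧ q = min(0.37, 0.75) = 0.37
((p → r) ∧ q) → q = min(1, 1 − 0.37 + 0.75) = min(1, 1.38) = 1.00
((p ∧ q) ∧ ¬q) ∧ (((p → r) ∧ q) → q) = min(0.25, 1.00) = 0.25

0.25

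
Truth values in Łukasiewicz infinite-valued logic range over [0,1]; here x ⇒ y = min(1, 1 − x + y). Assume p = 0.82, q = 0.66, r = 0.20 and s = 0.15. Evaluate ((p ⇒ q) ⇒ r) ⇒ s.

0.79

p ⇒ q = min(1, 1 − 0.82 + 0.66) = min(1, 0.84) = 0.84
(p ⇒ q) ⇒ r = min(1, 1 − 0.84 + 0.20) = min(1, 0.36) = 0.36
((p ⇒ q) ⇒ r) ⇒ s = min(1, 1 − 0.36 + 0.15) = min(1, 0.79) = 0.79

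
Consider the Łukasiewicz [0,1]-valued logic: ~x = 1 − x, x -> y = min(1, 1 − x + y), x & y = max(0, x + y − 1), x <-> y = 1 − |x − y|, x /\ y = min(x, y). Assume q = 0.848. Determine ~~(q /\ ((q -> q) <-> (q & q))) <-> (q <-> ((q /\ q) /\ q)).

0.696

q -> q = min(1, 1 − 0.848 + 0.848) = min(1, 1.000) = 1.000
q & q = max(0, 0.848 + 0.848 − 1) = max(0, 0.696) = 0.696
(q -> q) <-> (q & q) = 1 − |1.000 − 0.696| = 1 − 0.304 = 0.696
q /\ ((q -> q) <-> (q & q)) = min(0.848, 0.696) = 0.696
~(q /\ ((q -> q) <-> (q & q))) = 1 − 0.696 = 0.304
~~(q /\ ((q -> q) <-> (q & q))) = 1 − 0.304 = 0.696
q /\ q = min(0.848, 0.848) = 0.848
(q /\ q) /\ q = min(0.848, 0.848) = 0.848
q <-> ((q /\ q) /\ q) = 1 − |0.848 − 0.848| = 1 − 0.000 = 1.000
~~(q /\ ((q -> q) <-> (q & q))) <-> (q <-> ((q /\ q) /\ q)) = 1 − |0.696 − 1.000| = 1 − 0.304 = 0.696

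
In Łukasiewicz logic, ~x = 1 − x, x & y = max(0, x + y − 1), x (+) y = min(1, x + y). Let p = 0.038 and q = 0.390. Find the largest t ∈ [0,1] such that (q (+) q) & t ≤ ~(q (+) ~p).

0.220

q (+) q = min(1, 0.390 + 0.390) = min(1, 0.780) = 0.780
So the left factor is q (+) q = 0.780.
~p = 1 − 0.038 = 0.962
q (+) ~p = min(1, 0.390 + 0.962) = min(1, 1.352) = 1.000
~(q (+) ~p) = 1 − 1.000 = 0.000
So the right-hand bound is ~(q (+) ~p) = 0.000.
The residuum of the Łukasiewicz t-norm gives the supremum: min(1, 1 − 0.780 + 0.000).
1 − 0.780 + 0.000 = 0.220, so t = min(1, 0.220) = 0.220.
Check: 0.780 & 0.220 = max(0, 0.000) = 0.000 ≤ 0.000.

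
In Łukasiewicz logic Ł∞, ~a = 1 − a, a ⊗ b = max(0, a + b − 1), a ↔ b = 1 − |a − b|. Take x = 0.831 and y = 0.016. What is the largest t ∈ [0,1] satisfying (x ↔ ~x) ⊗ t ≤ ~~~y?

1.000

~x = 1 − 0.831 = 0.169
x ↔ ~x = 1 − |0.831 − 0.169| = 1 − 0.662 = 0.338
So the left factor is x ↔ ~x = 0.338.
~y = 1 − 0.016 = 0.984
~~y = 1 − 0.984 = 0.016
~~~y = 1 − 0.016 = 0.984
So the right-hand bound is ~~~y = 0.984.
The residuum of the Łukasiewicz t-norm gives the supremum: min(1, 1 − 0.338 + 0.984).
1 − 0.338 + 0.984 = 1.646, so t = min(1, 1.646) = 1.000.
Check: 0.338 ⊗ 1.000 = max(0, 0.338) = 0.338 ≤ 0.984.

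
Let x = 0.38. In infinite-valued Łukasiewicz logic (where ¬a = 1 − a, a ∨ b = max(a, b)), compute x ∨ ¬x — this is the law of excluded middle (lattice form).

¬x = 1 − 0.38 = 0.62
x ∨ ¬x = max(0.38, 0.62) = 0.62
(The value 0.62 < 1 shows this instance is not satisfied; not a Ł∞-tautology — its value is max(a, 1−a).)

0.62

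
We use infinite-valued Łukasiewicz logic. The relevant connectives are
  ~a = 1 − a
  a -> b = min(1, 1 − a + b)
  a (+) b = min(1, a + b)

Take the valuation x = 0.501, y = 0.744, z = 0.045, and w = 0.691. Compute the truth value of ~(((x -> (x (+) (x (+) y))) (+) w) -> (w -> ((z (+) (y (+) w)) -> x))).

x (+) y = min(1, 0.501 + 0.744) = min(1, 1.245) = 1.000
x (+) (x (+) y) = min(1, 0.501 + 1.000) = min(1, 1.501) = 1.000
x -> (x (+) (x (+) y)) = min(1, 1 − 0.501 + 1.000) = min(1, 1.499) = 1.000
(x -> (x (+) (x (+) y))) (+) w = min(1, 1.000 + 0.691) = min(1, 1.691) = 1.000
y (+) w = min(1, 0.744 + 0.691) = min(1, 1.435) = 1.000
z (+) (y (+) w) = min(1, 0.045 + 1.000) = min(1, 1.045) = 1.000
(z (+) (y (+) w)) -> x = min(1, 1 − 1.000 + 0.501) = min(1, 0.501) = 0.501
w -> ((z (+) (y (+) w)) -> x) = min(1, 1 − 0.691 + 0.501) = min(1, 0.810) = 0.810
((x -> (x (+) (x (+) y))) (+) w) -> (w -> ((z (+) (y (+) w)) -> x)) = min(1, 1 − 1.000 + 0.810) = min(1, 0.810) = 0.810
~(((x -> (x (+) (x (+) y))) (+) w) -> (w -> ((z (+) (y (+) w)) -> x))) = 1 − 0.810 = 0.190

0.190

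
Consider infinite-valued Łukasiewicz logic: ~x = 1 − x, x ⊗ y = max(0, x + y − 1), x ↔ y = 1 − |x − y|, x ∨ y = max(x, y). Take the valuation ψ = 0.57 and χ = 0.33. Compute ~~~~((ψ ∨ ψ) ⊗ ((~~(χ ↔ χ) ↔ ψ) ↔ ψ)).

0.57

ψ ∨ ψ = max(0.57, 0.57) = 0.57
χ ↔ χ = 1 − |0.33 − 0.33| = 1 − 0.00 = 1.00
~(χ ↔ χ) = 1 − 1.00 = 0.00
~~(χ ↔ χ) = 1 − 0.00 = 1.00
~~(χ ↔ χ) ↔ ψ = 1 − |1.00 − 0.57| = 1 − 0.43 = 0.57
(~~(χ ↔ χ) ↔ ψ) ↔ ψ = 1 − |0.57 − 0.57| = 1 − 0.00 = 1.00
(ψ ∨ ψ) ⊗ ((~~(χ ↔ χ) ↔ ψ) ↔ ψ) = max(0, 0.57 + 1.00 − 1) = max(0, 0.57) = 0.57
~((ψ ∨ ψ) ⊗ ((~~(χ ↔ χ) ↔ ψ) ↔ ψ)) = 1 − 0.57 = 0.43
~~((ψ ∨ ψ) ⊗ ((~~(χ ↔ χ) ↔ ψ) ↔ ψ)) = 1 − 0.43 = 0.57
~~~((ψ ∨ ψ) ⊗ ((~~(χ ↔ χ) ↔ ψ) ↔ ψ)) = 1 − 0.57 = 0.43
~~~~((ψ ∨ ψ) ⊗ ((~~(χ ↔ χ) ↔ ψ) ↔ ψ)) = 1 − 0.43 = 0.57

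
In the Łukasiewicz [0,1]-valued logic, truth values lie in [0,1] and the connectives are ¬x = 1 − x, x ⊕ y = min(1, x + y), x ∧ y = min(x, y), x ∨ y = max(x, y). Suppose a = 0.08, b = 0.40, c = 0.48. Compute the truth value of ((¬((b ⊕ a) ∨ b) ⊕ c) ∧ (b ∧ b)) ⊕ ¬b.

b ⊕ a = min(1, 0.40 + 0.08) = min(1, 0.48) = 0.48
(b ⊕ a) ∨ b = max(0.48, 0.40) = 0.48
¬((b ⊕ a) ∨ b) = 1 − 0.48 = 0.52
¬((b ⊕ a) ∨ b) ⊕ c = min(1, 0.52 + 0.48) = min(1, 1.00) = 1.00
b ∧ b = min(0.40, 0.40) = 0.40
(¬((b ⊕ a) ∨ b) ⊕ c) ∧ (b ∧ b) = min(1.00, 0.40) = 0.40
¬b = 1 − 0.40 = 0.60
((¬((b ⊕ a) ∨ b) ⊕ c) ∧ (b ∧ b)) ⊕ ¬b = min(1, 0.40 + 0.60) = min(1, 1.00) = 1.00

1.00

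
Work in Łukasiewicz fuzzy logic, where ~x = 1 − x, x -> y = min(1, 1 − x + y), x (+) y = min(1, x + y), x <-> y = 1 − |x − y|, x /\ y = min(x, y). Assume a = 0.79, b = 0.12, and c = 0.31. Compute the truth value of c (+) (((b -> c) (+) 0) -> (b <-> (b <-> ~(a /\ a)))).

b -> c = min(1, 1 − 0.12 + 0.31) = min(1, 1.19) = 1.00
(b -> c) (+) 0 = min(1, 1.00 + 0.00) = min(1, 1.00) = 1.00
a /\ a = min(0.79, 0.79) = 0.79
~(a /\ a) = 1 − 0.79 = 0.21
b <-> ~(a /\ a) = 1 − |0.12 − 0.21| = 1 − 0.09 = 0.91
b <-> (b <-> ~(a /\ a)) = 1 − |0.12 − 0.91| = 1 − 0.79 = 0.21
((b -> c) (+) 0) -> (b <-> (b <-> ~(a /\ a))) = min(1, 1 − 1.00 + 0.21) = min(1, 0.21) = 0.21
c (+) (((b -> c) (+) 0) -> (b <-> (b <-> ~(a /\ a)))) = min(1, 0.31 + 0.21) = min(1, 0.52) = 0.52

0.52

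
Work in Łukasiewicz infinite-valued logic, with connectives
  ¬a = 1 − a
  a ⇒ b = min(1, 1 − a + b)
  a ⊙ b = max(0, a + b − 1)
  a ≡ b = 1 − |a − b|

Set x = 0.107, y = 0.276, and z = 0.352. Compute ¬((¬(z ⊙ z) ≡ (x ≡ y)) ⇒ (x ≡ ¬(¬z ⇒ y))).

z ⊙ z = max(0, 0.352 + 0.352 − 1) = max(0, -0.296) = 0.000
¬(z ⊙ z) = 1 − 0.000 = 1.000
x ≡ y = 1 − |0.107 − 0.276| = 1 − 0.169 = 0.831
¬(z ⊙ z) ≡ (x ≡ y) = 1 − |1.000 − 0.831| = 1 − 0.169 = 0.831
¬z = 1 − 0.352 = 0.648
¬z ⇒ y = min(1, 1 − 0.648 + 0.276) = min(1, 0.628) = 0.628
¬(¬z ⇒ y) = 1 − 0.628 = 0.372
x ≡ ¬(¬z ⇒ y) = 1 − |0.107 − 0.372| = 1 − 0.265 = 0.735
(¬(z ⊙ z) ≡ (x ≡ y)) ⇒ (x ≡ ¬(¬z ⇒ y)) = min(1, 1 − 0.831 + 0.735) = min(1, 0.904) = 0.904
¬((¬(z ⊙ z) ≡ (x ≡ y)) ⇒ (x ≡ ¬(¬z ⇒ y))) = 1 − 0.904 = 0.096

0.096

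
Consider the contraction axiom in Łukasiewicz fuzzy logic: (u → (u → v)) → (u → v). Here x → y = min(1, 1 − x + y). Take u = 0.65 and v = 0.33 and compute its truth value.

u → v = min(1, 1 − 0.65 + 0.33) = min(1, 0.68) = 0.68
u → (u → v) = min(1, 1 − 0.65 + 0.68) = min(1, 1.03) = 1.00
(u → (u → v)) → (u → v) = min(1, 1 − 1.00 + 0.68) = min(1, 0.68) = 0.68
(The value 0.68 < 1 shows this instance is not satisfied; fails in Ł∞ (the t-norm is not idempotent).)

0.68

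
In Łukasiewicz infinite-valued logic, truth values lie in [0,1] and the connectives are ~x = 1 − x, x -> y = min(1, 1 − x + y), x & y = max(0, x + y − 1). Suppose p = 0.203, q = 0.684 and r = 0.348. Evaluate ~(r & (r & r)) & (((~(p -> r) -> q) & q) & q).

0.368

r & r = max(0, 0.348 + 0.348 − 1) = max(0, -0.304) = 0.000
r & (r & r) = max(0, 0.348 + 0.000 − 1) = max(0, -0.652) = 0.000
~(r & (r & r)) = 1 − 0.000 = 1.000
p -> r = min(1, 1 − 0.203 + 0.348) = min(1, 1.145) = 1.000
~(p -> r) = 1 − 1.000 = 0.000
~(p -> r) -> q = min(1, 1 − 0.000 + 0.684) = min(1, 1.684) = 1.000
(~(p -> r) -> q) & q = max(0, 1.000 + 0.684 − 1) = max(0, 0.684) = 0.684
((~(p -> r) -> q) & q) & q = max(0, 0.684 + 0.684 − 1) = max(0, 0.368) = 0.368
~(r & (r & r)) & (((~(p -> r) -> q) & q) & q) = max(0, 1.000 + 0.368 − 1) = max(0, 0.368) = 0.368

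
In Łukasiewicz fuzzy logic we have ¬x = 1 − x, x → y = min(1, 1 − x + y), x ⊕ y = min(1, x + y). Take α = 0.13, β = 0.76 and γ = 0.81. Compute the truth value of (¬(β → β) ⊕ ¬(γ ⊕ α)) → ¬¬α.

1.00

β → β = min(1, 1 − 0.76 + 0.76) = min(1, 1.00) = 1.00
¬(β → β) = 1 − 1.00 = 0.00
γ ⊕ α = min(1, 0.81 + 0.13) = min(1, 0.94) = 0.94
¬(γ ⊕ α) = 1 − 0.94 = 0.06
¬(β → β) ⊕ ¬(γ ⊕ α) = min(1, 0.00 + 0.06) = min(1, 0.06) = 0.06
¬α = 1 − 0.13 = 0.87
¬¬α = 1 − 0.87 = 0.13
(¬(β → β) ⊕ ¬(γ ⊕ α)) → ¬¬α = min(1, 1 − 0.06 + 0.13) = min(1, 1.07) = 1.00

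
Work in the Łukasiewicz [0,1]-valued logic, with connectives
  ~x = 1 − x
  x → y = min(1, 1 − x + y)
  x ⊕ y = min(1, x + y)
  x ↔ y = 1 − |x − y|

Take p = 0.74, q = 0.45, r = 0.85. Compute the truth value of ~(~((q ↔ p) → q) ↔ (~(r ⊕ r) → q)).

q ↔ p = 1 − |0.45 − 0.74| = 1 − 0.29 = 0.71
(q ↔ p) → q = min(1, 1 − 0.71 + 0.45) = min(1, 0.74) = 0.74
~((q ↔ p) → q) = 1 − 0.74 = 0.26
r ⊕ r = min(1, 0.85 + 0.85) = min(1, 1.70) = 1.00
~(r ⊕ r) = 1 − 1.00 = 0.00
~(r ⊕ r) → q = min(1, 1 − 0.00 + 0.45) = min(1, 1.45) = 1.00
~((q ↔ p) → q) ↔ (~(r ⊕ r) → q) = 1 − |0.26 − 1.00| = 1 − 0.74 = 0.26
~(~((q ↔ p) → q) ↔ (~(r ⊕ r) → q)) = 1 − 0.26 = 0.74

0.74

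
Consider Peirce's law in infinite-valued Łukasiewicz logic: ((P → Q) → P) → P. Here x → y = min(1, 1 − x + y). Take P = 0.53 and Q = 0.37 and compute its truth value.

P → Q = min(1, 1 − 0.53 + 0.37) = min(1, 0.84) = 0.84
(P → Q) → P = min(1, 1 − 0.84 + 0.53) = min(1, 0.69) = 0.69
((P → Q) → P) → P = min(1, 1 − 0.69 + 0.53) = min(1, 0.84) = 0.84
(The value 0.84 < 1 shows this instance is not satisfied; not a Ł∞-tautology in general.)

0.84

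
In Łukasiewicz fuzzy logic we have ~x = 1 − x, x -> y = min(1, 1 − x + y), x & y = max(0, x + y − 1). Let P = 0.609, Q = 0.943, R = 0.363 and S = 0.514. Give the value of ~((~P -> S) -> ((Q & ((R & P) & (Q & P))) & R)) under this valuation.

~P = 1 − 0.609 = 0.391
~P -> S = min(1, 1 − 0.391 + 0.514) = min(1, 1.123) = 1.000
R & P = max(0, 0.363 + 0.609 − 1) = max(0, -0.028) = 0.000
Q & P = max(0, 0.943 + 0.609 − 1) = max(0, 0.552) = 0.552
(R & P) & (Q & P) = max(0, 0.000 + 0.552 − 1) = max(0, -0.448) = 0.000
Q & ((R & P) & (Q & P)) = max(0, 0.943 + 0.000 − 1) = max(0, -0.057) = 0.000
(Q & ((R & P) & (Q & P))) & R = max(0, 0.000 + 0.363 − 1) = max(0, -0.637) = 0.000
(~P -> S) -> ((Q & ((R & P) & (Q & P))) & R) = min(1, 1 − 1.000 + 0.000) = min(1, 0.000) = 0.000
~((~P -> S) -> ((Q & ((R & P) & (Q & P))) & R)) = 1 − 0.000 = 1.000

1.000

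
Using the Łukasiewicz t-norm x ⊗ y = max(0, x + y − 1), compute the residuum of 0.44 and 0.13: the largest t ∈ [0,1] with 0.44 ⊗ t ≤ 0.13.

0.69

The residuum of the Łukasiewicz t-norm gives the supremum: min(1, 1 − 0.44 + 0.13).
1 − 0.44 + 0.13 = 0.69, so t = min(1, 0.69) = 0.69.
Check: 0.44 ⊗ 0.69 = max(0, 0.13) = 0.13 ≤ 0.13.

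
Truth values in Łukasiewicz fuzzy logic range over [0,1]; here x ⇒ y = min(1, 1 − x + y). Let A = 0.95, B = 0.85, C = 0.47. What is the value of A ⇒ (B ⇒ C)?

0.67

B ⇒ C = min(1, 1 − 0.85 + 0.47) = min(1, 0.62) = 0.62
A ⇒ (B ⇒ C) = min(1, 1 − 0.95 + 0.62) = min(1, 0.67) = 0.67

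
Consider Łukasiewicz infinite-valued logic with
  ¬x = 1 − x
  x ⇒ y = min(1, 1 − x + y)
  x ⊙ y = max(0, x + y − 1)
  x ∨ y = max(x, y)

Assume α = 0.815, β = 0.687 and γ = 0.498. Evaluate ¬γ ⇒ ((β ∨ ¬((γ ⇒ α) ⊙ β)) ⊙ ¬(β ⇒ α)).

0.498

¬γ = 1 − 0.498 = 0.502
γ ⇒ α = min(1, 1 − 0.498 + 0.815) = min(1, 1.317) = 1.000
(γ ⇒ α) ⊙ β = max(0, 1.000 + 0.687 − 1) = max(0, 0.687) = 0.687
¬((γ ⇒ α) ⊙ β) = 1 − 0.687 = 0.313
β ∨ ¬((γ ⇒ α) ⊙ β) = max(0.687, 0.313) = 0.687
β ⇒ α = min(1, 1 − 0.687 + 0.815) = min(1, 1.128) = 1.000
¬(β ⇒ α) = 1 − 1.000 = 0.000
(β ∨ ¬((γ ⇒ α) ⊙ β)) ⊙ ¬(β ⇒ α) = max(0, 0.687 + 0.000 − 1) = max(0, -0.313) = 0.000
¬γ ⇒ ((β ∨ ¬((γ ⇒ α) ⊙ β)) ⊙ ¬(β ⇒ α)) = min(1, 1 − 0.502 + 0.000) = min(1, 0.498) = 0.498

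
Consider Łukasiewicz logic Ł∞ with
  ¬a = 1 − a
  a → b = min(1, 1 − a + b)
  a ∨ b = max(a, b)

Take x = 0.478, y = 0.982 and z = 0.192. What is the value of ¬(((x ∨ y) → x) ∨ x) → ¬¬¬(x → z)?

0.782

x ∨ y = max(0.478, 0.982) = 0.982
(x ∨ y) → x = min(1, 1 − 0.982 + 0.478) = min(1, 0.496) = 0.496
((x ∨ y) → x) ∨ x = max(0.496, 0.478) = 0.496
¬(((x ∨ y) → x) ∨ x) = 1 − 0.496 = 0.504
x → z = min(1, 1 − 0.478 + 0.192) = min(1, 0.714) = 0.714
¬(x → z) = 1 − 0.714 = 0.286
¬¬(x → z) = 1 − 0.286 = 0.714
¬¬¬(x → z) = 1 − 0.714 = 0.286
¬(((x ∨ y) → x) ∨ x) → ¬¬¬(x → z) = min(1, 1 − 0.504 + 0.286) = min(1, 0.782) = 0.782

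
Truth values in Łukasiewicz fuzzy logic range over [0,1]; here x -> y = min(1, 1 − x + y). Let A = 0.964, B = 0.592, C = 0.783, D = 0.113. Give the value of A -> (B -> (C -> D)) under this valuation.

0.774

C -> D = min(1, 1 − 0.783 + 0.113) = min(1, 0.330) = 0.330
B -> (C -> D) = min(1, 1 − 0.592 + 0.330) = min(1, 0.738) = 0.738
A -> (B -> (C -> D)) = min(1, 1 − 0.964 + 0.738) = min(1, 0.774) = 0.774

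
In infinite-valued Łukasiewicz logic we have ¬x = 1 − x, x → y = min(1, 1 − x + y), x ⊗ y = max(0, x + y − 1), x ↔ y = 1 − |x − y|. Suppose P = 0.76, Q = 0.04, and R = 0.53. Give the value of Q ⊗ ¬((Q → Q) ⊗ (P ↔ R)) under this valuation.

0.00

Q → Q = min(1, 1 − 0.04 + 0.04) = min(1, 1.00) = 1.00
P ↔ R = 1 − |0.76 − 0.53| = 1 − 0.23 = 0.77
(Q → Q) ⊗ (P ↔ R) = max(0, 1.00 + 0.77 − 1) = max(0, 0.77) = 0.77
¬((Q → Q) ⊗ (P ↔ R)) = 1 − 0.77 = 0.23
Q ⊗ ¬((Q → Q) ⊗ (P ↔ R)) = max(0, 0.04 + 0.23 − 1) = max(0, -0.73) = 0.00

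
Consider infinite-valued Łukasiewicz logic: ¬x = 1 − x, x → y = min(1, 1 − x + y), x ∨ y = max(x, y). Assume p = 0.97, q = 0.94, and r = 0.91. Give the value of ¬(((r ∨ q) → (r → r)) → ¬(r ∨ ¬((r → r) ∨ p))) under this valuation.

r ∨ q = max(0.91, 0.94) = 0.94
r → r = min(1, 1 − 0.91 + 0.91) = min(1, 1.00) = 1.00
(r ∨ q) → (r → r) = min(1, 1 − 0.94 + 1.00) = min(1, 1.06) = 1.00
(r → r) ∨ p = max(1.00, 0.97) = 1.00
¬((r → r) ∨ p) = 1 − 1.00 = 0.00
r ∨ ¬((r → r) ∨ p) = max(0.91, 0.00) = 0.91
¬(r ∨ ¬((r → r) ∨ p)) = 1 − 0.91 = 0.09
((r ∨ q) → (r → r)) → ¬(r ∨ ¬((r → r) ∨ p)) = min(1, 1 − 1.00 + 0.09) = min(1, 0.09) = 0.09
¬(((r ∨ q) → (r → r)) → ¬(r ∨ ¬((r → r) ∨ p))) = 1 − 0.09 = 0.91

0.91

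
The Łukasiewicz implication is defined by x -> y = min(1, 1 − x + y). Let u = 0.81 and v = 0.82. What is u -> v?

1.00

u -> v = min(1, 1 − 0.81 + 0.82) = min(1, 1.01) = 1.00
For comparison, the Gödel implication (1 if x ≤ y else y) would give 1.00.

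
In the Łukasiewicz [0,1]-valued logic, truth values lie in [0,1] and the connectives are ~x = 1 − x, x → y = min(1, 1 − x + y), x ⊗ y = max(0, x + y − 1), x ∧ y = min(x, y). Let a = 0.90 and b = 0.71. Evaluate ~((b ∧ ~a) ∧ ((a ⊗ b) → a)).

~a = 1 − 0.90 = 0.10
b ∧ ~a = min(0.71, 0.10) = 0.10
a ⊗ b = max(0, 0.90 + 0.71 − 1) = max(0, 0.61) = 0.61
(a ⊗ b) → a = min(1, 1 − 0.61 + 0.90) = min(1, 1.29) = 1.00
(b ∧ ~a) ∧ ((a ⊗ b) → a) = min(0.10, 1.00) = 0.10
~((b ∧ ~a) ∧ ((a ⊗ b) → a)) = 1 − 0.10 = 0.90

0.90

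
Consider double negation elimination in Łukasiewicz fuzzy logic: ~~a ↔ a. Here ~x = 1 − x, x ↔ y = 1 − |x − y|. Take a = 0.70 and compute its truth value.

~a = 1 − 0.70 = 0.30
~~a = 1 − 0.30 = 0.70
~~a ↔ a = 1 − |0.70 − 0.70| = 1 − 0.00 = 1.00
(As expected: always 1 in Ł∞ since negation is involutive.)

1.00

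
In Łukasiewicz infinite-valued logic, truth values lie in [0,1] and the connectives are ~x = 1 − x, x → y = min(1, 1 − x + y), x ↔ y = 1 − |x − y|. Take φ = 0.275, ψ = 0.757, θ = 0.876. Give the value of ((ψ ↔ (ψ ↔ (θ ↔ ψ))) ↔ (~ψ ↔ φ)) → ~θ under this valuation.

θ ↔ ψ = 1 − |0.876 − 0.757| = 1 − 0.119 = 0.881
ψ ↔ (θ ↔ ψ) = 1 − |0.757 − 0.881| = 1 − 0.124 = 0.876
ψ ↔ (ψ ↔ (θ ↔ ψ)) = 1 − |0.757 − 0.876| = 1 − 0.119 = 0.881
~ψ = 1 − 0.757 = 0.243
~ψ ↔ φ = 1 − |0.243 − 0.275| = 1 − 0.032 = 0.968
(ψ ↔ (ψ ↔ (θ ↔ ψ))) ↔ (~ψ ↔ φ) = 1 − |0.881 − 0.968| = 1 − 0.087 = 0.913
~θ = 1 − 0.876 = 0.124
((ψ ↔ (ψ ↔ (θ ↔ ψ))) ↔ (~ψ ↔ φ)) → ~θ = min(1, 1 − 0.913 + 0.124) = min(1, 0.211) = 0.211

0.211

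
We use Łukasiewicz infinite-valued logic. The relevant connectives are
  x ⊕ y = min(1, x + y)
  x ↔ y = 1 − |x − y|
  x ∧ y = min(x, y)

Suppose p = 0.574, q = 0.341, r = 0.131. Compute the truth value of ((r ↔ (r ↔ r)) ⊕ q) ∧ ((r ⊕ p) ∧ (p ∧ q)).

r ↔ r = 1 − |0.131 − 0.131| = 1 − 0.000 = 1.000
r ↔ (r ↔ r) = 1 − |0.131 − 1.000| = 1 − 0.869 = 0.131
(r ↔ (r ↔ r)) ⊕ q = min(1, 0.131 + 0.341) = min(1, 0.472) = 0.472
r ⊕ p = min(1, 0.131 + 0.574) = min(1, 0.705) = 0.705
p ∧ q = min(0.574, 0.341) = 0.341
(r ⊕ p) ∧ (p ∧ q) = min(0.705, 0.341) = 0.341
((r ↔ (r ↔ r)) ⊕ q) ∧ ((r ⊕ p) ∧ (p ∧ q)) = min(0.472, 0.341) = 0.341

0.341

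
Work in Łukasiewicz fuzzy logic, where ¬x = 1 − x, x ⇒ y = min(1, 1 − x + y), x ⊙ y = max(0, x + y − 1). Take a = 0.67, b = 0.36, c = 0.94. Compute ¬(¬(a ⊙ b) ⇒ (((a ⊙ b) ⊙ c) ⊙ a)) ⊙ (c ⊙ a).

0.58

a ⊙ b = max(0, 0.67 + 0.36 − 1) = max(0, 0.03) = 0.03
¬(a ⊙ b) = 1 − 0.03 = 0.97
(a ⊙ b) ⊙ c = max(0, 0.03 + 0.94 − 1) = max(0, -0.03) = 0.00
((a ⊙ b) ⊙ c) ⊙ a = max(0, 0.00 + 0.67 − 1) = max(0, -0.33) = 0.00
¬(a ⊙ b) ⇒ (((a ⊙ b) ⊙ c) ⊙ a) = min(1, 1 − 0.97 + 0.00) = min(1, 0.03) = 0.03
¬(¬(a ⊙ b) ⇒ (((a ⊙ b) ⊙ c) ⊙ a)) = 1 − 0.03 = 0.97
c ⊙ a = max(0, 0.94 + 0.67 − 1) = max(0, 0.61) = 0.61
¬(¬(a ⊙ b) ⇒ (((a ⊙ b) ⊙ c) ⊙ a)) ⊙ (c ⊙ a) = max(0, 0.97 + 0.61 − 1) = max(0, 0.58) = 0.58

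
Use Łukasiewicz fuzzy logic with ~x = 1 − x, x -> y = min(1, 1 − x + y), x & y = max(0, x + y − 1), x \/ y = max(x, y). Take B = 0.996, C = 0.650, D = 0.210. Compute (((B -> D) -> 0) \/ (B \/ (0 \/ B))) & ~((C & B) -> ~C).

0.292

B -> D = min(1, 1 − 0.996 + 0.210) = min(1, 0.214) = 0.214
(B -> D) -> 0 = min(1, 1 − 0.214 + 0.000) = min(1, 0.786) = 0.786
0 \/ B = max(0.000, 0.996) = 0.996
B \/ (0 \/ B) = max(0.996, 0.996) = 0.996
((B -> D) -> 0) \/ (B \/ (0 \/ B)) = max(0.786, 0.996) = 0.996
C & B = max(0, 0.650 + 0.996 − 1) = max(0, 0.646) = 0.646
~C = 1 − 0.650 = 0.350
(C & B) -> ~C = min(1, 1 − 0.646 + 0.350) = min(1, 0.704) = 0.704
~((C & B) -> ~C) = 1 − 0.704 = 0.296
(((B -> D) -> 0) \/ (B \/ (0 \/ B))) & ~((C & B) -> ~C) = max(0, 0.996 + 0.296 − 1) = max(0, 0.292) = 0.292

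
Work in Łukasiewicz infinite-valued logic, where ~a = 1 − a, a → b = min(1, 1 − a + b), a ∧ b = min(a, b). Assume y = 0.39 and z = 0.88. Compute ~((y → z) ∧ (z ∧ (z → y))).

y → z = min(1, 1 − 0.39 + 0.88) = min(1, 1.49) = 1.00
z → y = min(1, 1 − 0.88 + 0.39) = min(1, 0.51) = 0.51
z ∧ (z → y) = min(0.88, 0.51) = 0.51
(y → z) ∧ (z ∧ (z → y)) = min(1.00, 0.51) = 0.51
~((y → z) ∧ (z ∧ (z → y))) = 1 − 0.51 = 0.49

0.49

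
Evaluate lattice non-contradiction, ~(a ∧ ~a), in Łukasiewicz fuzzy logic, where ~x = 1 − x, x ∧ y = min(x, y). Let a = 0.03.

0.97

~a = 1 − 0.03 = 0.97
a ∧ ~a = min(0.03, 0.97) = 0.03
~(a ∧ ~a) = 1 − 0.03 = 0.97
(The value 0.97 < 1 shows this instance is not satisfied; not a Ł∞-tautology — its value is 1 − min(a, 1−a).)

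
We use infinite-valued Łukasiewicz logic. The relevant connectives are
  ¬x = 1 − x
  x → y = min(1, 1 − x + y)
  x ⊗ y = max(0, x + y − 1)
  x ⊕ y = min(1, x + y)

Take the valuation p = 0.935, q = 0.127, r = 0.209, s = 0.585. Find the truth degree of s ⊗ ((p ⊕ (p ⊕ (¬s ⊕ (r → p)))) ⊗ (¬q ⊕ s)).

0.585

¬s = 1 − 0.585 = 0.415
r → p = min(1, 1 − 0.209 + 0.935) = min(1, 1.726) = 1.000
¬s ⊕ (r → p) = min(1, 0.415 + 1.000) = min(1, 1.415) = 1.000
p ⊕ (¬s ⊕ (r → p)) = min(1, 0.935 + 1.000) = min(1, 1.935) = 1.000
p ⊕ (p ⊕ (¬s ⊕ (r → p))) = min(1, 0.935 + 1.000) = min(1, 1.935) = 1.000
¬q = 1 − 0.127 = 0.873
¬q ⊕ s = min(1, 0.873 + 0.585) = min(1, 1.458) = 1.000
(p ⊕ (p ⊕ (¬s ⊕ (r → p)))) ⊗ (¬q ⊕ s) = max(0, 1.000 + 1.000 − 1) = max(0, 1.000) = 1.000
s ⊗ ((p ⊕ (p ⊕ (¬s ⊕ (r → p)))) ⊗ (¬q ⊕ s)) = max(0, 0.585 + 1.000 − 1) = max(0, 0.585) = 0.585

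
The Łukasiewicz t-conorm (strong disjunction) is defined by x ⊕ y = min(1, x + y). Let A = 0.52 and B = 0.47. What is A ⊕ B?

0.99

A ⊕ B = min(1, 0.52 + 0.47) = min(1, 0.99) = 0.99
For comparison, the Gödel t-conorm max(x, y) would give 0.52.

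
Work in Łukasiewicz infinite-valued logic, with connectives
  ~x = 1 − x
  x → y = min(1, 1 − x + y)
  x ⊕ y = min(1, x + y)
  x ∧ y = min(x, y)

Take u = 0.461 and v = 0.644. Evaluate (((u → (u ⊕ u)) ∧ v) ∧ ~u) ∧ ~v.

u ⊕ u = min(1, 0.461 + 0.461) = min(1, 0.922) = 0.922
u → (u ⊕ u) = min(1, 1 − 0.461 + 0.922) = min(1, 1.461) = 1.000
(u → (u ⊕ u)) ∧ v = min(1.000, 0.644) = 0.644
~u = 1 − 0.461 = 0.539
((u → (u ⊕ u)) ∧ v) ∧ ~u = min(0.644, 0.539) = 0.539
~v = 1 − 0.644 = 0.356
(((u → (u ⊕ u)) ∧ v) ∧ ~u) ∧ ~v = min(0.539, 0.356) = 0.356

0.356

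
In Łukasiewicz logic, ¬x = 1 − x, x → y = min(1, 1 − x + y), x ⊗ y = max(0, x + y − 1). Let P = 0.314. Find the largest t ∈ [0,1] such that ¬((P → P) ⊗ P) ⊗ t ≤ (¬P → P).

P → P = min(1, 1 − 0.314 + 0.314) = min(1, 1.000) = 1.000
(P → P) ⊗ P = max(0, 1.000 + 0.314 − 1) = max(0, 0.314) = 0.314
¬((P → P) ⊗ P) = 1 − 0.314 = 0.686
So the left factor is ¬((P → P) ⊗ P) = 0.686.
¬P = 1 − 0.314 = 0.686
¬P → P = min(1, 1 − 0.686 + 0.314) = min(1, 0.628) = 0.628
So the right-hand bound is ¬P → P = 0.628.
The residuum of the Łukasiewicz t-norm gives the supremum: min(1, 1 − 0.686 + 0.628).
1 − 0.686 + 0.628 = 0.942, so t = min(1, 0.942) = 0.942.
Check: 0.686 ⊗ 0.942 = max(0, 0.628) = 0.628 ≤ 0.628.

0.942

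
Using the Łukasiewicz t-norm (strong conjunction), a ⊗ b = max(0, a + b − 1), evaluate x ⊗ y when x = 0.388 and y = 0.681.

0.069

x ⊗ y = max(0, 0.388 + 0.681 − 1) = max(0, 0.069) = 0.069
For comparison, the Gödel (minimum) t-norm min(a, b) would give 0.388.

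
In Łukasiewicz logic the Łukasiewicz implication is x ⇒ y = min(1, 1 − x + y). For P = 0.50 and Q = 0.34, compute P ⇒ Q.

0.84

P ⇒ Q = min(1, 1 − 0.50 + 0.34) = min(1, 0.84) = 0.84
For comparison, the Gödel implication (1 if x ≤ y else y) would give 0.34.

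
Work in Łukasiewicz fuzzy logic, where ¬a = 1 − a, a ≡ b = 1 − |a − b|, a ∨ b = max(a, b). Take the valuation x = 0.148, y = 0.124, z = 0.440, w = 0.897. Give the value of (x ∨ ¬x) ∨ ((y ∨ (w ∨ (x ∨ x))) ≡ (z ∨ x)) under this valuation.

¬x = 1 − 0.148 = 0.852
x ∨ ¬x = max(0.148, 0.852) = 0.852
x ∨ x = max(0.148, 0.148) = 0.148
w ∨ (x ∨ x) = max(0.897, 0.148) = 0.897
y ∨ (w ∨ (x ∨ x)) = max(0.124, 0.897) = 0.897
z ∨ x = max(0.440, 0.148) = 0.440
(y ∨ (w ∨ (x ∨ x))) ≡ (z ∨ x) = 1 − |0.897 − 0.440| = 1 − 0.457 = 0.543
(x ∨ ¬x) ∨ ((y ∨ (w ∨ (x ∨ x))) ≡ (z ∨ x)) = max(0.852, 0.543) = 0.852

0.852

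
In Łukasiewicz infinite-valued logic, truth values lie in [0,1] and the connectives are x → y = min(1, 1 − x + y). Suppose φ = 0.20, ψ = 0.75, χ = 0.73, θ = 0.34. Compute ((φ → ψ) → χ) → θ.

φ → ψ = min(1, 1 − 0.20 + 0.75) = min(1, 1.55) = 1.00
(φ → ψ) → χ = min(1, 1 − 1.00 + 0.73) = min(1, 0.73) = 0.73
((φ → ψ) → χ) → θ = min(1, 1 − 0.73 + 0.34) = min(1, 0.61) = 0.61

0.61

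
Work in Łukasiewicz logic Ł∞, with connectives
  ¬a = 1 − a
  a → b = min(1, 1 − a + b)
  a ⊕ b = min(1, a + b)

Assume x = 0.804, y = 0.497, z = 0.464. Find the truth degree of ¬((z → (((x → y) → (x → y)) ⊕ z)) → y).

x → y = min(1, 1 − 0.804 + 0.497) = min(1, 0.693) = 0.693
(x → y) → (x → y) = min(1, 1 − 0.693 + 0.693) = min(1, 1.000) = 1.000
((x → y) → (x → y)) ⊕ z = min(1, 1.000 + 0.464) = min(1, 1.464) = 1.000
z → (((x → y) → (x → y)) ⊕ z) = min(1, 1 − 0.464 + 1.000) = min(1, 1.536) = 1.000
(z → (((x → y) → (x → y)) ⊕ z)) → y = min(1, 1 − 1.000 + 0.497) = min(1, 0.497) = 0.497
¬((z → (((x → y) → (x → y)) ⊕ z)) → y) = 1 − 0.497 = 0.503

0.503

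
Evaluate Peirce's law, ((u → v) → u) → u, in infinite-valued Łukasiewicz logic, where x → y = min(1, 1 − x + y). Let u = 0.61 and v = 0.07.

0.61

u → v = min(1, 1 − 0.61 + 0.07) = min(1, 0.46) = 0.46
(u → v) → u = min(1, 1 − 0.46 + 0.61) = min(1, 1.15) = 1.00
((u → v) → u) → u = min(1, 1 − 1.00 + 0.61) = min(1, 0.61) = 0.61
(The value 0.61 < 1 shows this instance is not satisfied; not a Ł∞-tautology in general.)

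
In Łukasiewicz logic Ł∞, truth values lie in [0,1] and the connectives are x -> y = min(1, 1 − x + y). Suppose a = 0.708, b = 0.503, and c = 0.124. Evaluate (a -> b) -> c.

0.329

a -> b = min(1, 1 − 0.708 + 0.503) = min(1, 0.795) = 0.795
(a -> b) -> c = min(1, 1 − 0.795 + 0.124) = min(1, 0.329) = 0.329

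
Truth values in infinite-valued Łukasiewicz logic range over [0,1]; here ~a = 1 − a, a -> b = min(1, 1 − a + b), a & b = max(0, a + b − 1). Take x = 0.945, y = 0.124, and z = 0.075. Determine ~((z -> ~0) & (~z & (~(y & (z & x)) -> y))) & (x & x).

~0 = 1 − 0.000 = 1.000
z -> ~0 = min(1, 1 − 0.075 + 1.000) = min(1, 1.925) = 1.000
~z = 1 − 0.075 = 0.925
z & x = max(0, 0.075 + 0.945 − 1) = max(0, 0.020) = 0.020
y & (z & x) = max(0, 0.124 + 0.020 − 1) = max(0, -0.856) = 0.000
~(y & (z & x)) = 1 − 0.000 = 1.000
~(y & (z & x)) -> y = min(1, 1 − 1.000 + 0.124) = min(1, 0.124) = 0.124
~z & (~(y & (z & x)) -> y) = max(0, 0.925 + 0.124 − 1) = max(0, 0.049) = 0.049
(z -> ~0) & (~z & (~(y & (z & x)) -> y)) = max(0, 1.000 + 0.049 − 1) = max(0, 0.049) = 0.049
~((z -> ~0) & (~z & (~(y & (z & x)) -> y))) = 1 − 0.049 = 0.951
x & x = max(0, 0.945 + 0.945 − 1) = max(0, 0.890) = 0.890
~((z -> ~0) & (~z & (~(y & (z & x)) -> y))) & (x & x) = max(0, 0.951 + 0.890 − 1) = max(0, 0.841) = 0.841

0.841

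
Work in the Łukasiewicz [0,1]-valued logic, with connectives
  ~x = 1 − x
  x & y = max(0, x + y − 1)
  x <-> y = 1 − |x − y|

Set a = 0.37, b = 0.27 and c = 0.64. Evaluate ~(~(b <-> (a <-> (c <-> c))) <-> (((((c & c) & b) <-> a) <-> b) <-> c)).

0.90

c <-> c = 1 − |0.64 − 0.64| = 1 − 0.00 = 1.00
a <-> (c <-> c) = 1 − |0.37 − 1.00| = 1 − 0.63 = 0.37
b <-> (a <-> (c <-> c)) = 1 − |0.27 − 0.37| = 1 − 0.10 = 0.90
~(b <-> (a <-> (c <-> c))) = 1 − 0.90 = 0.10
c & c = max(0, 0.64 + 0.64 − 1) = max(0, 0.28) = 0.28
(c & c) & b = max(0, 0.28 + 0.27 − 1) = max(0, -0.45) = 0.00
((c & c) & b) <-> a = 1 − |0.00 − 0.37| = 1 − 0.37 = 0.63
(((c & c) & b) <-> a) <-> b = 1 − |0.63 − 0.27| = 1 − 0.36 = 0.64
((((c & c) & b) <-> a) <-> b) <-> c = 1 − |0.64 − 0.64| = 1 − 0.00 = 1.00
~(b <-> (a <-> (c <-> c))) <-> (((((c & c) & b) <-> a) <-> b) <-> c) = 1 − |0.10 − 1.00| = 1 − 0.90 = 0.10
~(~(b <-> (a <-> (c <-> c))) <-> (((((c & c) & b) <-> a) <-> b) <-> c)) = 1 − 0.10 = 0.90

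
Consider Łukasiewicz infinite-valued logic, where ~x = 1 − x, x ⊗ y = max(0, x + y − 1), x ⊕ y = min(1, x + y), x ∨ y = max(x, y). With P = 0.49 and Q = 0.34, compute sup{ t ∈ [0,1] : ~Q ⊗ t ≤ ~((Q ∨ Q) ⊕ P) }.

0.51

~Q = 1 − 0.34 = 0.66
So the left factor is ~Q = 0.66.
Q ∨ Q = max(0.34, 0.34) = 0.34
(Q ∨ Q) ⊕ P = min(1, 0.34 + 0.49) = min(1, 0.83) = 0.83
~((Q ∨ Q) ⊕ P) = 1 − 0.83 = 0.17
So the right-hand bound is ~((Q ∨ Q) ⊕ P) = 0.17.
The residuum of the Łukasiewicz t-norm gives the supremum: min(1, 1 − 0.66 + 0.17).
1 − 0.66 + 0.17 = 0.51, so t = min(1, 0.51) = 0.51.
Check: 0.66 ⊗ 0.51 = max(0, 0.17) = 0.17 ≤ 0.17.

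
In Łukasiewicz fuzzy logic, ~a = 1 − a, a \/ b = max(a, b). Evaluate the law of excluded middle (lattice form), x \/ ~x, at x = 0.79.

~x = 1 − 0.79 = 0.21
x \/ ~x = max(0.79, 0.21) = 0.79
(The value 0.79 < 1 shows this instance is not satisfied; not a Ł∞-tautology — its value is max(a, 1−a).)

0.79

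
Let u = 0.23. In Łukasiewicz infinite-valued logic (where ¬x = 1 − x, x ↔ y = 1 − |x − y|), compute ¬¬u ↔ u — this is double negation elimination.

1.00

¬u = 1 − 0.23 = 0.77
¬¬u = 1 − 0.77 = 0.23
¬¬u ↔ u = 1 − |0.23 − 0.23| = 1 − 0.00 = 1.00
(As expected: always 1 in Ł∞ since negation is involutive.)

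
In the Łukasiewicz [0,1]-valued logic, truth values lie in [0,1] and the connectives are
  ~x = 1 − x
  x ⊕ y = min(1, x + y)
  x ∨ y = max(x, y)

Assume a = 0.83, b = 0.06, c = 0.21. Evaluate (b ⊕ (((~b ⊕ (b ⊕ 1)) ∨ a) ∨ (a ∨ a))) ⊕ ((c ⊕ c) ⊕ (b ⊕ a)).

1.00

~b = 1 − 0.06 = 0.94
b ⊕ 1 = min(1, 0.06 + 1.00) = min(1, 1.06) = 1.00
~b ⊕ (b ⊕ 1) = min(1, 0.94 + 1.00) = min(1, 1.94) = 1.00
(~b ⊕ (b ⊕ 1)) ∨ a = max(1.00, 0.83) = 1.00
a ∨ a = max(0.83, 0.83) = 0.83
((~b ⊕ (b ⊕ 1)) ∨ a) ∨ (a ∨ a) = max(1.00, 0.83) = 1.00
b ⊕ (((~b ⊕ (b ⊕ 1)) ∨ a) ∨ (a ∨ a)) = min(1, 0.06 + 1.00) = min(1, 1.06) = 1.00
c ⊕ c = min(1, 0.21 + 0.21) = min(1, 0.42) = 0.42
b ⊕ a = min(1, 0.06 + 0.83) = min(1, 0.89) = 0.89
(c ⊕ c) ⊕ (b ⊕ a) = min(1, 0.42 + 0.89) = min(1, 1.31) = 1.00
(b ⊕ (((~b ⊕ (b ⊕ 1)) ∨ a) ∨ (a ∨ a))) ⊕ ((c ⊕ c) ⊕ (b ⊕ a)) = min(1, 1.00 + 1.00) = min(1, 2.00) = 1.00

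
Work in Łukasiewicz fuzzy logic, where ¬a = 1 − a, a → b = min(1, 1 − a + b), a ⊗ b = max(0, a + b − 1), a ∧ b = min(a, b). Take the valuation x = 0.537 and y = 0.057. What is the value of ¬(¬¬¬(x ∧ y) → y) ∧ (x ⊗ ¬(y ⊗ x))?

x ∧ y = min(0.537, 0.057) = 0.057
¬(x ∧ y) = 1 − 0.057 = 0.943
¬¬(x ∧ y) = 1 − 0.943 = 0.057
¬¬¬(x ∧ y) = 1 − 0.057 = 0.943
¬¬¬(x ∧ y) → y = min(1, 1 − 0.943 + 0.057) = min(1, 0.114) = 0.114
¬(¬¬¬(x ∧ y) → y) = 1 − 0.114 = 0.886
y ⊗ x = max(0, 0.057 + 0.537 − 1) = max(0, -0.406) = 0.000
¬(y ⊗ x) = 1 − 0.000 = 1.000
x ⊗ ¬(y ⊗ x) = max(0, 0.537 + 1.000 − 1) = max(0, 0.537) = 0.537
¬(¬¬¬(x ∧ y) → y) ∧ (x ⊗ ¬(y ⊗ x)) = min(0.886, 0.537) = 0.537

0.537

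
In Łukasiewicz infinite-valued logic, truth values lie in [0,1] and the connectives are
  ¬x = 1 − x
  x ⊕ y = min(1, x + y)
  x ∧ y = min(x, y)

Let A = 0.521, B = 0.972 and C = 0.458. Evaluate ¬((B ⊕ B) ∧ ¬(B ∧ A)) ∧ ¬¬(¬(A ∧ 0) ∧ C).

B ⊕ B = min(1, 0.972 + 0.972) = min(1, 1.944) = 1.000
B ∧ A = min(0.972, 0.521) = 0.521
¬(B ∧ A) = 1 − 0.521 = 0.479
(B ⊕ B) ∧ ¬(B ∧ A) = min(1.000, 0.479) = 0.479
¬((B ⊕ B) ∧ ¬(B ∧ A)) = 1 − 0.479 = 0.521
A ∧ 0 = min(0.521, 0.000) = 0.000
¬(A ∧ 0) = 1 − 0.000 = 1.000
¬(A ∧ 0) ∧ C = min(1.000, 0.458) = 0.458
¬(¬(A ∧ 0) ∧ C) = 1 − 0.458 = 0.542
¬¬(¬(A ∧ 0) ∧ C) = 1 − 0.542 = 0.458
¬((B ⊕ B) ∧ ¬(B ∧ A)) ∧ ¬¬(¬(A ∧ 0) ∧ C) = min(0.521, 0.458) = 0.458

0.458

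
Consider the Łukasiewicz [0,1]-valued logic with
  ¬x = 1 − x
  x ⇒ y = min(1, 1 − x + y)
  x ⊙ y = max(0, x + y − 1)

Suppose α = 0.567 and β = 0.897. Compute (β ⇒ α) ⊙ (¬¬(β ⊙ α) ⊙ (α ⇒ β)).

0.134

β ⇒ α = min(1, 1 − 0.897 + 0.567) = min(1, 0.670) = 0.670
β ⊙ α = max(0, 0.897 + 0.567 − 1) = max(0, 0.464) = 0.464
¬(β ⊙ α) = 1 − 0.464 = 0.536
¬¬(β ⊙ α) = 1 − 0.536 = 0.464
α ⇒ β = min(1, 1 − 0.567 + 0.897) = min(1, 1.330) = 1.000
¬¬(β ⊙ α) ⊙ (α ⇒ β) = max(0, 0.464 + 1.000 − 1) = max(0, 0.464) = 0.464
(β ⇒ α) ⊙ (¬¬(β ⊙ α) ⊙ (α ⇒ β)) = max(0, 0.670 + 0.464 − 1) = max(0, 0.134) = 0.134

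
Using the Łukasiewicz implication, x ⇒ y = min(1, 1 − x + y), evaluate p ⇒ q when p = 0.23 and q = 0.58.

1.00

p ⇒ q = min(1, 1 − 0.23 + 0.58) = min(1, 1.35) = 1.00
For comparison, the Gödel implication (1 if x ≤ y else y) would give 1.00.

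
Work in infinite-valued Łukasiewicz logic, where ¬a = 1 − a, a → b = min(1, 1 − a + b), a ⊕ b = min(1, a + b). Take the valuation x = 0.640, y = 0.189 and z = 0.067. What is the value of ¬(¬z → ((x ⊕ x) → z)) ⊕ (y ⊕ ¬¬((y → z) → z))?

¬z = 1 − 0.067 = 0.933
x ⊕ x = min(1, 0.640 + 0.640) = min(1, 1.280) = 1.000
(x ⊕ x) → z = min(1, 1 − 1.000 + 0.067) = min(1, 0.067) = 0.067
¬z → ((x ⊕ x) → z) = min(1, 1 − 0.933 + 0.067) = min(1, 0.134) = 0.134
¬(¬z → ((x ⊕ x) → z)) = 1 − 0.134 = 0.866
y → z = min(1, 1 − 0.189 + 0.067) = min(1, 0.878) = 0.878
(y → z) → z = min(1, 1 − 0.878 + 0.067) = min(1, 0.189) = 0.189
¬((y → z) → z) = 1 − 0.189 = 0.811
¬¬((y → z) → z) = 1 − 0.811 = 0.189
y ⊕ ¬¬((y → z) → z) = min(1, 0.189 + 0.189) = min(1, 0.378) = 0.378
¬(¬z → ((x ⊕ x) → z)) ⊕ (y ⊕ ¬¬((y → z) → z)) = min(1, 0.866 + 0.378) = min(1, 1.244) = 1.000

1.000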